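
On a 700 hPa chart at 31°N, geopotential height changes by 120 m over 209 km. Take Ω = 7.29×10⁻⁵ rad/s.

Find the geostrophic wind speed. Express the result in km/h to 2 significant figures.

270 km/h

Coriolis parameter at 31°N:
f = 2Ω sin φ = 2 × 7.29×10⁻⁵ × sin 31° = 7.51×10⁻⁵ s⁻¹
Height gradient: |∂Z/∂n| = 120 m / 209000 m = 5.74×10⁻⁴
On a pressure surface, geostrophic balance gives V_g = (g/f)|∂Z/∂n|:
V_g = 9.81 × 5.74×10⁻⁴ / 7.51×10⁻⁵ = 75.0 m/s
Converting: 75.0 m/s × 3.6 = 270 km/h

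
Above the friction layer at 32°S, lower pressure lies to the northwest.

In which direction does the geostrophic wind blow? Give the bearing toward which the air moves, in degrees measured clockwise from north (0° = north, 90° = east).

The pressure-gradient force points toward the northwest (bearing 315°).
Geostrophic balance: in the Southern Hemisphere the Coriolis force deflects motion to the left, so the geostrophic wind blows 90° to the left of the pressure-gradient force (low pressure on the right).
Rotating 315° by 90° counterclockwise gives 225° — the wind blows toward the southwest.

225°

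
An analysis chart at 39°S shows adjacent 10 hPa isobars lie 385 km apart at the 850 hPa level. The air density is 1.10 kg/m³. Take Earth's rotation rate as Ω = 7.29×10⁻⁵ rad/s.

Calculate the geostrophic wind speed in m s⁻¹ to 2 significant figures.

26 m s⁻¹

Coriolis parameter at 39°S:
f = 2Ω sin φ = 2 × 7.29×10⁻⁵ × sin 39° = 9.18×10⁻⁵ s⁻¹
Pressure gradient: |∂P/∂n| = 1000 Pa / 385000 m = 2.60×10⁻³ Pa/m
Geostrophic balance (pressure-gradient force = Coriolis force):
V_g = (1/(fρ)) |∂P/∂n| = 2.60×10⁻³ / (9.18×10⁻⁵ × 1.10) = 25.7 m/s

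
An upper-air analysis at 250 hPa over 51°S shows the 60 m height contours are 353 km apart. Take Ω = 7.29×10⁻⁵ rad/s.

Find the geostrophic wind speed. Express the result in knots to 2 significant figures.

29 knots

Coriolis parameter at 51°S:
f = 2Ω sin φ = 2 × 7.29×10⁻⁵ × sin 51° = 1.13×10⁻⁴ s⁻¹
Height gradient: |∂Z/∂n| = 60 m / 353000 m = 1.70×10⁻⁴
On a pressure surface, geostrophic balance gives V_g = (g/f)|∂Z/∂n|:
V_g = 9.81 × 1.70×10⁻⁴ / 1.13×10⁻⁴ = 14.7 m/s
Converting: 14.7 m/s × 1.944 = 29 knots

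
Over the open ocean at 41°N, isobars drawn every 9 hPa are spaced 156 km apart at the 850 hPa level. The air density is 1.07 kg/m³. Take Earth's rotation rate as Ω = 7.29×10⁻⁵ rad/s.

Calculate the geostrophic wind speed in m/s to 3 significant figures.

Coriolis parameter at 41°N:
f = 2Ω sin φ = 2 × 7.29×10⁻⁵ × sin 41° = 9.57×10⁻⁵ s⁻¹
Pressure gradient: |∂P/∂n| = 900 Pa / 156000 m = 5.77×10⁻³ Pa/m
Geostrophic balance (pressure-gradient force = Coriolis force):
V_g = (1/(fρ)) |∂P/∂n| = 5.77×10⁻³ / (9.57×10⁻⁵ × 1.07) = 56.4 m/s

56.4 m/s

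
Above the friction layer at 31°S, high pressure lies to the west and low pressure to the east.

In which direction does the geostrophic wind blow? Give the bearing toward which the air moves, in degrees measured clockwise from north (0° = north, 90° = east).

000°

The pressure-gradient force points toward the east (bearing 090°).
Geostrophic balance: in the Southern Hemisphere the Coriolis force deflects motion to the left, so the geostrophic wind blows 90° to the left of the pressure-gradient force (low pressure on the right).
Rotating 090° by 90° counterclockwise gives 000° — the wind blows toward the north.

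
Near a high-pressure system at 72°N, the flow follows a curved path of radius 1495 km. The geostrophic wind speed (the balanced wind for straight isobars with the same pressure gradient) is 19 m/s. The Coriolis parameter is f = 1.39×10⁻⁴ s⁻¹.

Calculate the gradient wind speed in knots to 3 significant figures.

Around a high, pressure-gradient force acts outward with centrifugal, so Coriolis balances both:
fV = (1/ρ)|∂P/∂n| + V²/R  →  V² − fR·V + fR·V_g = 0
With fR = 1.39×10⁻⁴ × 1495×10³ m = 208 m/s:
V = [fR − √((fR)² − 4 fR V_g)]/2 = [208 − √(208² − 4×208×19)]/2 = 21.2 m/s
Supergeostrophic (V > V_g = 19 m/s), as expected around a high.
Converting: 21.2 m/s × 1.944 = 41.1 knots

41.1 knots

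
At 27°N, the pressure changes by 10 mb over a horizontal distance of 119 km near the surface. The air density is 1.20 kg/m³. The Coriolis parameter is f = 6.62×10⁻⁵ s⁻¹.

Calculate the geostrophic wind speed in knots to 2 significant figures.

Pressure gradient: |∂P/∂n| = 1000 Pa / 119000 m = 8.40×10⁻³ Pa/m
Geostrophic balance (pressure-gradient force = Coriolis force):
V_g = (1/(fρ)) |∂P/∂n| = 8.40×10⁻³ / (6.62×10⁻⁵ × 1.20) = 106 m/s
Converting: 106 m/s × 1.944 = 210 knots

210 knots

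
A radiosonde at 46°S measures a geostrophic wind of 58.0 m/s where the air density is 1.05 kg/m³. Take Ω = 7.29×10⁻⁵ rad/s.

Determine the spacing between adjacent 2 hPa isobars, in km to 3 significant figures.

31.3 km

Coriolis parameter at 46°S:
f = 2Ω sin φ = 2 × 7.29×10⁻⁵ × sin 46° = 1.05×10⁻⁴ s⁻¹
Geostrophic balance rearranged: |∂P/∂n| = f ρ V_g
|∂P/∂n| = 1.05×10⁻⁴ × 1.05 × 58.0 = 6.39×10⁻³ Pa/m
Isobar spacing: Δn = ΔP/|∂P/∂n| = 200 Pa / 6.39×10⁻³ Pa/m = 31313 m ≈ 31.3 km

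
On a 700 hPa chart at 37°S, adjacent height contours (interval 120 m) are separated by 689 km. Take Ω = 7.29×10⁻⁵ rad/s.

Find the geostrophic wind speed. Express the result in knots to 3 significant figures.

Coriolis parameter at 37°S:
f = 2Ω sin φ = 2 × 7.29×10⁻⁵ × sin 37° = 8.77×10⁻⁵ s⁻¹
Height gradient: |∂Z/∂n| = 120 m / 689000 m = 1.74×10⁻⁴
On a pressure surface, geostrophic balance gives V_g = (g/f)|∂Z/∂n|:
V_g = 9.81 × 1.74×10⁻⁴ / 8.77×10⁻⁵ = 19.5 m/s
Converting: 19.5 m/s × 1.944 = 37.9 knots

37.9 knots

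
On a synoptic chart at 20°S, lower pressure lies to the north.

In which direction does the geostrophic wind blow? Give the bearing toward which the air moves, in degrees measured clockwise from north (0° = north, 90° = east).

The pressure-gradient force points toward the north (bearing 000°).
Geostrophic balance: in the Southern Hemisphere the Coriolis force deflects motion to the left, so the geostrophic wind blows 90° to the left of the pressure-gradient force (low pressure on the right).
Rotating 000° by 90° counterclockwise gives 270° — the wind blows toward the west.

270°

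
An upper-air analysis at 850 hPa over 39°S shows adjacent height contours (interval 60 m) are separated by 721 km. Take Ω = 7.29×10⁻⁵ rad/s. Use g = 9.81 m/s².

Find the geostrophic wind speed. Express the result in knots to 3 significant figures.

17.3 knots

Coriolis parameter at 39°S:
f = 2Ω sin φ = 2 × 7.29×10⁻⁵ × sin 39° = 9.18×10⁻⁵ s⁻¹
Height gradient: |∂Z/∂n| = 60 m / 721000 m = 8.32×10⁻⁵
On a pressure surface, geostrophic balance gives V_g = (g/f)|∂Z/∂n|:
V_g = 9.81 × 8.32×10⁻⁵ / 9.18×10⁻⁵ = 8.90 m/s
Converting: 8.90 m/s × 1.944 = 17.3 knots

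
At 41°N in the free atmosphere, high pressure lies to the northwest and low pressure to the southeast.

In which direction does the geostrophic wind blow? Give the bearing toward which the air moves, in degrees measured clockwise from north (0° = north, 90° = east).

The pressure-gradient force points toward the southeast (bearing 135°).
Geostrophic balance: in the Northern Hemisphere the Coriolis force deflects motion to the right, so the geostrophic wind blows 90° to the right of the pressure-gradient force (low pressure on the left).
Rotating 135° by 90° clockwise gives 225° — the wind blows toward the southwest.

225°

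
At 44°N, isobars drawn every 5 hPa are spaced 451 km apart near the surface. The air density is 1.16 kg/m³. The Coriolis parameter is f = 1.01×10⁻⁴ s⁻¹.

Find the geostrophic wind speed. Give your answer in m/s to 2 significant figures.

Pressure gradient: |∂P/∂n| = 500 Pa / 451000 m = 1.11×10⁻³ Pa/m
Geostrophic balance (pressure-gradient force = Coriolis force):
V_g = (1/(fρ)) |∂P/∂n| = 1.11×10⁻³ / (1.01×10⁻⁴ × 1.16) = 9.46 m/s

9.5 m/s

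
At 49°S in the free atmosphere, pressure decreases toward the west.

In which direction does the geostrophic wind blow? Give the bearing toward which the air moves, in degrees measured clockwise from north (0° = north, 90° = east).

The pressure-gradient force points toward the west (bearing 270°).
Geostrophic balance: in the Southern Hemisphere the Coriolis force deflects motion to the left, so the geostrophic wind blows 90° to the left of the pressure-gradient force (low pressure on the right).
Rotating 270° by 90° counterclockwise gives 180° — the wind blows toward the south.

180°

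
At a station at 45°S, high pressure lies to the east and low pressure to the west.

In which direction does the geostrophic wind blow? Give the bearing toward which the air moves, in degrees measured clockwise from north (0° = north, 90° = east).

The pressure-gradient force points toward the west (bearing 270°).
Geostrophic balance: in the Southern Hemisphere the Coriolis force deflects motion to the left, so the geostrophic wind blows 90° to the left of the pressure-gradient force (low pressure on the right).
Rotating 270° by 90° counterclockwise gives 180° — the wind blows toward the south.

180°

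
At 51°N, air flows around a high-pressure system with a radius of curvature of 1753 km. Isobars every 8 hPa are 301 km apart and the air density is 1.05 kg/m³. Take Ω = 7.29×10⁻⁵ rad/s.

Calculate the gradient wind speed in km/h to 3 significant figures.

Coriolis parameter at 51°N:
f = 2Ω sin φ = 2 × 7.29×10⁻⁵ × sin 51° = 1.13×10⁻⁴ s⁻¹
Pressure gradient: |∂P/∂n| = 800 Pa / 301000 m = 2.66×10⁻³ Pa/m
Geostrophic speed: V_g = |∂P/∂n|/(fρ) = 2.66×10⁻³/(1.13×10⁻⁴ × 1.05) = 22.3 m/s
Around a high, pressure-gradient force acts outward with centrifugal, so Coriolis balances both:
fV = (1/ρ)|∂P/∂n| + V²/R  →  V² − fR·V + fR·V_g = 0
With fR = 1.13×10⁻⁴ × 1753×10³ m = 199 m/s:
V = [fR − √((fR)² − 4 fR V_g)]/2 = [199 − √(199² − 4×199×22.3)]/2 = 25.7 m/s
Supergeostrophic (V > V_g = 22.3 m/s), as expected around a high.
Converting: 25.7 m/s × 3.6 = 92.3 km/h

92.3 km/h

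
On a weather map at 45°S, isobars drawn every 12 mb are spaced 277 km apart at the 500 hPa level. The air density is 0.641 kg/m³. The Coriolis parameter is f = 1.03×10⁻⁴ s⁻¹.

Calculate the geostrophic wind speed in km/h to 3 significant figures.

Pressure gradient: |∂P/∂n| = 1200 Pa / 277000 m = 4.33×10⁻³ Pa/m
Geostrophic balance (pressure-gradient force = Coriolis force):
V_g = (1/(fρ)) |∂P/∂n| = 4.33×10⁻³ / (1.03×10⁻⁴ × 0.641) = 65.6 m/s
Converting: 65.6 m/s × 3.6 = 236 km/h

236 km/h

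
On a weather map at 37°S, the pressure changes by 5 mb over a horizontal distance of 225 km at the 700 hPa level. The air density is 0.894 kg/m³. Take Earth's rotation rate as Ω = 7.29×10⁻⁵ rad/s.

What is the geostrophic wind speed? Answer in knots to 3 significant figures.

55.1 knots

Coriolis parameter at 37°S:
f = 2Ω sin φ = 2 × 7.29×10⁻⁵ × sin 37° = 8.77×10⁻⁵ s⁻¹
Pressure gradient: |∂P/∂n| = 500 Pa / 225000 m = 2.22×10⁻³ Pa/m
Geostrophic balance (pressure-gradient force = Coriolis force):
V_g = (1/(fρ)) |∂P/∂n| = 2.22×10⁻³ / (8.77×10⁻⁵ × 0.894) = 28.3 m/s
Converting: 28.3 m/s × 1.944 = 55.1 knots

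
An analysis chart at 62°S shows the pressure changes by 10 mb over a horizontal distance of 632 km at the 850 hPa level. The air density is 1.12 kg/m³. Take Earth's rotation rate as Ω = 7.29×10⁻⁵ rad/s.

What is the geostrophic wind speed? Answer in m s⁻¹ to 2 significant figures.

11 m s⁻¹

Coriolis parameter at 62°S:
f = 2Ω sin φ = 2 × 7.29×10⁻⁵ × sin 62° = 1.29×10⁻⁴ s⁻¹
Pressure gradient: |∂P/∂n| = 1000 Pa / 632000 m = 1.58×10⁻³ Pa/m
Geostrophic balance (pressure-gradient force = Coriolis force):
V_g = (1/(fρ)) |∂P/∂n| = 1.58×10⁻³ / (1.29×10⁻⁴ × 1.12) = 11.0 m/s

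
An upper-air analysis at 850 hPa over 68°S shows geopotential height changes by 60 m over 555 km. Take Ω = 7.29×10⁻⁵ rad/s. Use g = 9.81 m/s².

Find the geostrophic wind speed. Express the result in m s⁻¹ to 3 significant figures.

Coriolis parameter at 68°S:
f = 2Ω sin φ = 2 × 7.29×10⁻⁵ × sin 68° = 1.35×10⁻⁴ s⁻¹
Height gradient: |∂Z/∂n| = 60 m / 555000 m = 1.08×10⁻⁴
On a pressure surface, geostrophic balance gives V_g = (g/f)|∂Z/∂n|:
V_g = 9.81 × 1.08×10⁻⁴ / 1.35×10⁻⁴ = 7.85 m/s

7.85 m s⁻¹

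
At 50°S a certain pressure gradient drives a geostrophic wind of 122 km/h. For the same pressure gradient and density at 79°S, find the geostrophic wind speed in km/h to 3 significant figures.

95.2 km/h

With the same pressure gradient and density, V_g ∝ 1/f ∝ 1/sin φ.
V₂ = V₁ · sin φ₁ / sin φ₂ = 122 × sin 50° / sin 79°
V₂ = 122 × 0.7660/0.9816 = 95.2 km/h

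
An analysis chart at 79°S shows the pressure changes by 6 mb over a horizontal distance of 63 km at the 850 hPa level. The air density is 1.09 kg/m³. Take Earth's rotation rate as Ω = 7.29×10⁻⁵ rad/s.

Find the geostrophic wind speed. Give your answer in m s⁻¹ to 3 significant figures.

Coriolis parameter at 79°S:
f = 2Ω sin φ = 2 × 7.29×10⁻⁵ × sin 79° = 1.43×10⁻⁴ s⁻¹
Pressure gradient: |∂P/∂n| = 600 Pa / 63000 m = 9.52×10⁻³ Pa/m
Geostrophic balance (pressure-gradient force = Coriolis force):
V_g = (1/(fρ)) |∂P/∂n| = 9.52×10⁻³ / (1.43×10⁻⁴ × 1.09) = 61.0 m/s

61.0 m s⁻¹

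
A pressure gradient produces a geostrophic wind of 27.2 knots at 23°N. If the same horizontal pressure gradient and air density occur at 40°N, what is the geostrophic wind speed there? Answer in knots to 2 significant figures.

With the same pressure gradient and density, V_g ∝ 1/f ∝ 1/sin φ.
V₂ = V₁ · sin φ₁ / sin φ₂ = 27.2 × sin 23° / sin 40°
V₂ = 27.2 × 0.3907/0.6428 = 17 knots

17 knots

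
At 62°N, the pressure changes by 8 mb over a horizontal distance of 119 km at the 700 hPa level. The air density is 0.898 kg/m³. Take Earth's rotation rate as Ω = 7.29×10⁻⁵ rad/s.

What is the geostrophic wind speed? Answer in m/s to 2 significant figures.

58 m/s

Coriolis parameter at 62°N:
f = 2Ω sin φ = 2 × 7.29×10⁻⁵ × sin 62° = 1.29×10⁻⁴ s⁻¹
Pressure gradient: |∂P/∂n| = 800 Pa / 119000 m = 6.72×10⁻³ Pa/m
Geostrophic balance (pressure-gradient force = Coriolis force):
V_g = (1/(fρ)) |∂P/∂n| = 6.72×10⁻³ / (1.29×10⁻⁴ × 0.898) = 58.2 m/s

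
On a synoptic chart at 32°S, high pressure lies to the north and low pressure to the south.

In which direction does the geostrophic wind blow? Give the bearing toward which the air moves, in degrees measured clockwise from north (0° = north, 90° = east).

The pressure-gradient force points toward the south (bearing 180°).
Geostrophic balance: in the Southern Hemisphere the Coriolis force deflects motion to the left, so the geostrophic wind blows 90° to the left of the pressure-gradient force (low pressure on the right).
Rotating 180° by 90° counterclockwise gives 090° — the wind blows toward the east.

090°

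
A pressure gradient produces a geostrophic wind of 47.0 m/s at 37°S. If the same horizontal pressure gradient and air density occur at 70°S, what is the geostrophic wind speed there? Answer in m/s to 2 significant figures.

With the same pressure gradient and density, V_g ∝ 1/f ∝ 1/sin φ.
V₂ = V₁ · sin φ₁ / sin φ₂ = 47.0 × sin 37° / sin 70°
V₂ = 47.0 × 0.6018/0.9397 = 30 m/s

30 m/s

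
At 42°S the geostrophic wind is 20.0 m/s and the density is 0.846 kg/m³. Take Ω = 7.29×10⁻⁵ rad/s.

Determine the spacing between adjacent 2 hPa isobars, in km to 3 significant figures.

121 km

Coriolis parameter at 42°S:
f = 2Ω sin φ = 2 × 7.29×10⁻⁵ × sin 42° = 9.76×10⁻⁵ s⁻¹
Geostrophic balance rearranged: |∂P/∂n| = f ρ V_g
|∂P/∂n| = 9.76×10⁻⁵ × 0.846 × 20.0 = 1.65×10⁻³ Pa/m
Isobar spacing: Δn = ΔP/|∂P/∂n| = 200 Pa / 1.65×10⁻³ Pa/m = 121161 m ≈ 121 km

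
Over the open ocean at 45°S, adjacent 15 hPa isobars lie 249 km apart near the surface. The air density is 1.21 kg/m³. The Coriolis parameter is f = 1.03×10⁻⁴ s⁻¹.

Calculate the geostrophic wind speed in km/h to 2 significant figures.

Pressure gradient: |∂P/∂n| = 1500 Pa / 249000 m = 6.02×10⁻³ Pa/m
Geostrophic balance (pressure-gradient force = Coriolis force):
V_g = (1/(fρ)) |∂P/∂n| = 6.02×10⁻³ / (1.03×10⁻⁴ × 1.21) = 48.3 m/s
Converting: 48.3 m/s × 3.6 = 170 km/h

170 km/h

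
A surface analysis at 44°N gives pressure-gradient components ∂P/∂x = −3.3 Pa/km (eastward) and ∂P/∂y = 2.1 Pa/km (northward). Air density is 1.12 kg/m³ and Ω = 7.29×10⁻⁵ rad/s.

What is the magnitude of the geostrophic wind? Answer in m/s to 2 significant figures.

Coriolis parameter at 44°N:
f = 2Ω sin φ = 2 × 7.29×10⁻⁵ × sin 44° = 1.01×10⁻⁴ s⁻¹
Component geostrophic relations (x east, y north):
u_g = −(1/(fρ)) ∂P/∂y,  v_g = (1/(fρ)) ∂P/∂x
u_g = −(2.1×10⁻³)/(1.01×10⁻⁴ × 1.12) = −18.5 m/s;  v_g = (−3.3×10⁻³)/(1.01×10⁻⁴ × 1.12) = −29.1 m/s
|V_g| = √(u_g² + v_g²) = 34.5 m/s

34 m/s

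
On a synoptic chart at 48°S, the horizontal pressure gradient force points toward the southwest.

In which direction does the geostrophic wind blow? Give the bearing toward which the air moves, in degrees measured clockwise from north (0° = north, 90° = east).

The pressure-gradient force points toward the southwest (bearing 225°).
Geostrophic balance: in the Southern Hemisphere the Coriolis force deflects motion to the left, so the geostrophic wind blows 90° to the left of the pressure-gradient force (low pressure on the right).
Rotating 225° by 90° counterclockwise gives 135° — the wind blows toward the southeast.

135°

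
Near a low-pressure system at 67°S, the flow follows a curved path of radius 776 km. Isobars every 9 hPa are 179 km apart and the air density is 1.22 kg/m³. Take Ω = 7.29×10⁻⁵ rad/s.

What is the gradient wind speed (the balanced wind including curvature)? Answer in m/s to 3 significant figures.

24.8 m/s

Coriolis parameter at 67°S:
f = 2Ω sin φ = 2 × 7.29×10⁻⁵ × sin 67° = 1.34×10⁻⁴ s⁻¹
Pressure gradient: |∂P/∂n| = 900 Pa / 179000 m = 5.03×10⁻³ Pa/m
Geostrophic speed: V_g = |∂P/∂n|/(fρ) = 5.03×10⁻³/(1.34×10⁻⁴ × 1.22) = 30.7 m/s
Around a low, centrifugal force acts outward with Coriolis, so pressure-gradient force balances both:
(1/ρ)|∂P/∂n| = fV + V²/R  →  V² + fR·V − fR·V_g = 0
With fR = 1.34×10⁻⁴ × 776×10³ m = 104 m/s:
V = [−fR + √((fR)² + 4 fR V_g)]/2 = [−104 + √(104² + 4×104×30.7)]/2 = 24.8 m/s
Subgeostrophic (V < V_g = 30.7 m/s), as expected around a low.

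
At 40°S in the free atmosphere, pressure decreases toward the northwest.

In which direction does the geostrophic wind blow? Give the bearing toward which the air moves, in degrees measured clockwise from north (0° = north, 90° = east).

The pressure-gradient force points toward the northwest (bearing 315°).
Geostrophic balance: in the Southern Hemisphere the Coriolis force deflects motion to the left, so the geostrophic wind blows 90° to the left of the pressure-gradient force (low pressure on the right).
Rotating 315° by 90° counterclockwise gives 225° — the wind blows toward the southwest.

225°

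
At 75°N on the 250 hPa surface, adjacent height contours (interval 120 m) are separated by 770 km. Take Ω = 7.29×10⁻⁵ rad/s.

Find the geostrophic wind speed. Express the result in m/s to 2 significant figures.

Coriolis parameter at 75°N:
f = 2Ω sin φ = 2 × 7.29×10⁻⁵ × sin 75° = 1.41×10⁻⁴ s⁻¹
Height gradient: |∂Z/∂n| = 120 m / 770000 m = 1.56×10⁻⁴
On a pressure surface, geostrophic balance gives V_g = (g/f)|∂Z/∂n|:
V_g = 9.81 × 1.56×10⁻⁴ / 1.41×10⁻⁴ = 10.9 m/s

11 m/s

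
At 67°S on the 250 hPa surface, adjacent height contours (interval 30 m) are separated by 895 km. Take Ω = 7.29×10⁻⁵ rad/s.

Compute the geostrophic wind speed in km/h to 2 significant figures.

8.8 km/h

Coriolis parameter at 67°S:
f = 2Ω sin φ = 2 × 7.29×10⁻⁵ × sin 67° = 1.34×10⁻⁴ s⁻¹
Height gradient: |∂Z/∂n| = 30 m / 895000 m = 3.35×10⁻⁵
On a pressure surface, geostrophic balance gives V_g = (g/f)|∂Z/∂n|:
V_g = 9.81 × 3.35×10⁻⁵ / 1.34×10⁻⁴ = 2.45 m/s
Converting: 2.45 m/s × 3.6 = 8.8 km/h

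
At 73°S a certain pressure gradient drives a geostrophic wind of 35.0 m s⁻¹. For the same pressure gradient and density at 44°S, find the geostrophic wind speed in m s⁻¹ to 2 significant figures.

48 m s⁻¹

With the same pressure gradient and density, V_g ∝ 1/f ∝ 1/sin φ.
V₂ = V₁ · sin φ₁ / sin φ₂ = 35.0 × sin 73° / sin 44°
V₂ = 35.0 × 0.9563/0.6947 = 48 m s⁻¹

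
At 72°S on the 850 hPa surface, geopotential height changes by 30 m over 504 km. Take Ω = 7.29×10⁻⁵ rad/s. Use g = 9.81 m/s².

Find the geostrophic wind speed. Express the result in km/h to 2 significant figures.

15 km/h

Coriolis parameter at 72°S:
f = 2Ω sin φ = 2 × 7.29×10⁻⁵ × sin 72° = 1.39×10⁻⁴ s⁻¹
Height gradient: |∂Z/∂n| = 30 m / 504000 m = 5.95×10⁻⁵
On a pressure surface, geostrophic balance gives V_g = (g/f)|∂Z/∂n|:
V_g = 9.81 × 5.95×10⁻⁵ / 1.39×10⁻⁴ = 4.21 m/s
Converting: 4.21 m/s × 3.6 = 15 km/h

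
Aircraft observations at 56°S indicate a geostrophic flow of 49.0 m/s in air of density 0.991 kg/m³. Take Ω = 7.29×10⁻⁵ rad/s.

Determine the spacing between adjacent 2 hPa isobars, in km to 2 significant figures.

Coriolis parameter at 56°S:
f = 2Ω sin φ = 2 × 7.29×10⁻⁵ × sin 56° = 1.21×10⁻⁴ s⁻¹
Geostrophic balance rearranged: |∂P/∂n| = f ρ V_g
|∂P/∂n| = 1.21×10⁻⁴ × 0.991 × 49.0 = 5.87×10⁻³ Pa/m
Isobar spacing: Δn = ΔP/|∂P/∂n| = 200 Pa / 5.87×10⁻³ Pa/m = 34074 m ≈ 34 km

34 km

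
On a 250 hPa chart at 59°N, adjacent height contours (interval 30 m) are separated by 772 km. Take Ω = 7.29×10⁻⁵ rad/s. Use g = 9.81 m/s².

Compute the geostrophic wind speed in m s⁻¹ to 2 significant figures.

Coriolis parameter at 59°N:
f = 2Ω sin φ = 2 × 7.29×10⁻⁵ × sin 59° = 1.25×10⁻⁴ s⁻¹
Height gradient: |∂Z/∂n| = 30 m / 772000 m = 3.89×10⁻⁵
On a pressure surface, geostrophic balance gives V_g = (g/f)|∂Z/∂n|:
V_g = 9.81 × 3.89×10⁻⁵ / 1.25×10⁻⁴ = 3.05 m/s

3.1 m s⁻¹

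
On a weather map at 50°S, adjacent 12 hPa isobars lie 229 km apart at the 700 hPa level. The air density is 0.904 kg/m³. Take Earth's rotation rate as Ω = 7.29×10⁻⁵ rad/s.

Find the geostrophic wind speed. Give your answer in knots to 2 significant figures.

Coriolis parameter at 50°S:
f = 2Ω sin φ = 2 × 7.29×10⁻⁵ × sin 50° = 1.12×10⁻⁴ s⁻¹
Pressure gradient: |∂P/∂n| = 1200 Pa / 229000 m = 5.24×10⁻³ Pa/m
Geostrophic balance (pressure-gradient force = Coriolis force):
V_g = (1/(fρ)) |∂P/∂n| = 5.24×10⁻³ / (1.12×10⁻⁴ × 0.904) = 51.9 m/s
Converting: 51.9 m/s × 1.944 = 100 knots

100 knots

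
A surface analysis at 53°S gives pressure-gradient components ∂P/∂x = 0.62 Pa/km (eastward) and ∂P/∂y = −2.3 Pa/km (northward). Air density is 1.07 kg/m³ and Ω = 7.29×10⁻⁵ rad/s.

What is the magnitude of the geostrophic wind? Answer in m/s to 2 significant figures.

19 m/s

Coriolis parameter at 53°S:
f = 2Ω sin φ = 2 × 7.29×10⁻⁵ × sin 53° = 1.16×10⁻⁴ s⁻¹
In the Southern Hemisphere f is negative: f = −1.16×10⁻⁴ s⁻¹.
Component geostrophic relations (x east, y north):
u_g = −(1/(fρ)) ∂P/∂y,  v_g = (1/(fρ)) ∂P/∂x
u_g = −(−2.3×10⁻³)/(−1.16×10⁻⁴ × 1.07) = −18.5 m/s;  v_g = (0.62×10⁻³)/(−1.16×10⁻⁴ × 1.07) = −4.98 m/s
|V_g| = √(u_g² + v_g²) = 19.1 m/s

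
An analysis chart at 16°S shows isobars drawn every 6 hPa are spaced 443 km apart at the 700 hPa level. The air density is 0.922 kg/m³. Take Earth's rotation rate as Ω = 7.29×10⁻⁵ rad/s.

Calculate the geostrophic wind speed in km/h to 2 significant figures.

Coriolis parameter at 16°S:
f = 2Ω sin φ = 2 × 7.29×10⁻⁵ × sin 16° = 4.02×10⁻⁵ s⁻¹
Pressure gradient: |∂P/∂n| = 600 Pa / 443000 m = 1.35×10⁻³ Pa/m
Geostrophic balance (pressure-gradient force = Coriolis force):
V_g = (1/(fρ)) |∂P/∂n| = 1.35×10⁻³ / (4.02×10⁻⁵ × 0.922) = 36.6 m/s
Converting: 36.6 m/s × 3.6 = 130 km/h

130 km/h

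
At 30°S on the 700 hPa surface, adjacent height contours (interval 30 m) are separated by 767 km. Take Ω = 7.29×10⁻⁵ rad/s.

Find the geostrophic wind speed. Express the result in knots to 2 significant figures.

Coriolis parameter at 30°S:
f = 2Ω sin φ = 2 × 7.29×10⁻⁵ × sin 30° = 7.29×10⁻⁵ s⁻¹
Height gradient: |∂Z/∂n| = 30 m / 767000 m = 3.91×10⁻⁵
On a pressure surface, geostrophic balance gives V_g = (g/f)|∂Z/∂n|:
V_g = 9.81 × 3.91×10⁻⁵ / 7.29×10⁻⁵ = 5.26 m/s
Converting: 5.26 m/s × 1.944 = 10 knots

10 knots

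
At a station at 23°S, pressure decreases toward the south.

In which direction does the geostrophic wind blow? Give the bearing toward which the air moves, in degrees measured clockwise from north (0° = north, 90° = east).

The pressure-gradient force points toward the south (bearing 180°).
Geostrophic balance: in the Southern Hemisphere the Coriolis force deflects motion to the left, so the geostrophic wind blows 90° to the left of the pressure-gradient force (low pressure on the right).
Rotating 180° by 90° counterclockwise gives 090° — the wind blows toward the east.

090°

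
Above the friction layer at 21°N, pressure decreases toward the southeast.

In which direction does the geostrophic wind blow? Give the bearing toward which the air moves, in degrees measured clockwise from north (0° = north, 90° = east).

The pressure-gradient force points toward the southeast (bearing 135°).
Geostrophic balance: in the Northern Hemisphere the Coriolis force deflects motion to the right, so the geostrophic wind blows 90° to the right of the pressure-gradient force (low pressure on the left).
Rotating 135° by 90° clockwise gives 225° — the wind blows toward the southwest.

225°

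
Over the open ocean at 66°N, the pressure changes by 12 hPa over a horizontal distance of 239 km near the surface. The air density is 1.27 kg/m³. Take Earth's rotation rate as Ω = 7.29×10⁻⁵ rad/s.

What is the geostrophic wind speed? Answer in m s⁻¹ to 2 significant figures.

30 m s⁻¹

Coriolis parameter at 66°N:
f = 2Ω sin φ = 2 × 7.29×10⁻⁵ × sin 66° = 1.33×10⁻⁴ s⁻¹
Pressure gradient: |∂P/∂n| = 1200 Pa / 239000 m = 5.02×10⁻³ Pa/m
Geostrophic balance (pressure-gradient force = Coriolis force):
V_g = (1/(fρ)) |∂P/∂n| = 5.02×10⁻³ / (1.33×10⁻⁴ × 1.27) = 29.7 m/s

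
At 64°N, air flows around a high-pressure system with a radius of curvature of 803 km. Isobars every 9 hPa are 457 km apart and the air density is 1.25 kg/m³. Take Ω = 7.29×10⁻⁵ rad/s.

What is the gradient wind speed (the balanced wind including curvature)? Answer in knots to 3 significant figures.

Coriolis parameter at 64°N:
f = 2Ω sin φ = 2 × 7.29×10⁻⁵ × sin 64° = 1.31×10⁻⁴ s⁻¹
Pressure gradient: |∂P/∂n| = 900 Pa / 457000 m = 1.97×10⁻³ Pa/m
Geostrophic speed: V_g = |∂P/∂n|/(fρ) = 1.97×10⁻³/(1.31×10⁻⁴ × 1.25) = 12.0 m/s
Around a high, pressure-gradient force acts outward with centrifugal, so Coriolis balances both:
fV = (1/ρ)|∂P/∂n| + V²/R  →  V² − fR·V + fR·V_g = 0
With fR = 1.31×10⁻⁴ × 803×10³ m = 105 m/s:
V = [fR − √((fR)² − 4 fR V_g)]/2 = [105 − √(105² − 4×105×12)]/2 = 13.8 m/s
Supergeostrophic (V > V_g = 12 m/s), as expected around a high.
Converting: 13.8 m/s × 1.944 = 26.9 knots

26.9 knots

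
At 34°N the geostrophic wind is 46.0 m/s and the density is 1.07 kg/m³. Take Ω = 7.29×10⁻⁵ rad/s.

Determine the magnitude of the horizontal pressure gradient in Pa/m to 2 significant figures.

4.0×10⁻³ Pa/m

Coriolis parameter at 34°N:
f = 2Ω sin φ = 2 × 7.29×10⁻⁵ × sin 34° = 8.15×10⁻⁵ s⁻¹
Geostrophic balance rearranged: |∂P/∂n| = f ρ V_g
|∂P/∂n| = 8.15×10⁻⁵ × 1.07 × 46.0 = 4.01×10⁻³ Pa/m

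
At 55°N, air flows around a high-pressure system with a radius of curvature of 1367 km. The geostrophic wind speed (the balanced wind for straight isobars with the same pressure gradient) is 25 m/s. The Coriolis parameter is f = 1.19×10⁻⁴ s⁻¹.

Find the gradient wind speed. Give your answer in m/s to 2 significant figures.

31 m/s

Around a high, pressure-gradient force acts outward with centrifugal, so Coriolis balances both:
fV = (1/ρ)|∂P/∂n| + V²/R  →  V² − fR·V + fR·V_g = 0
With fR = 1.19×10⁻⁴ × 1367×10³ m = 163 m/s:
V = [fR − √((fR)² − 4 fR V_g)]/2 = [163 − √(163² − 4×163×25)]/2 = 30.9 m/s
Supergeostrophic (V > V_g = 25 m/s), as expected around a high.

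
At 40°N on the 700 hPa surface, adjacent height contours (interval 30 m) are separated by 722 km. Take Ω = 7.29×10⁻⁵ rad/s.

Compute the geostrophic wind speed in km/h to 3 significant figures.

Coriolis parameter at 40°N:
f = 2Ω sin φ = 2 × 7.29×10⁻⁵ × sin 40° = 9.37×10⁻⁵ s⁻¹
Height gradient: |∂Z/∂n| = 30 m / 722000 m = 4.16×10⁻⁵
On a pressure surface, geostrophic balance gives V_g = (g/f)|∂Z/∂n|:
V_g = 9.81 × 4.16×10⁻⁵ / 9.37×10⁻⁵ = 4.35 m/s
Converting: 4.35 m/s × 3.6 = 15.7 km/h

15.7 km/h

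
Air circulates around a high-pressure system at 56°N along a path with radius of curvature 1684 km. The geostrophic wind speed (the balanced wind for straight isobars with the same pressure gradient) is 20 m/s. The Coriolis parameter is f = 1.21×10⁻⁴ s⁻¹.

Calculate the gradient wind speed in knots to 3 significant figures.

43.7 knots

Around a high, pressure-gradient force acts outward with centrifugal, so Coriolis balances both:
fV = (1/ρ)|∂P/∂n| + V²/R  →  V² − fR·V + fR·V_g = 0
With fR = 1.21×10⁻⁴ × 1684×10³ m = 204 m/s:
V = [fR − √((fR)² − 4 fR V_g)]/2 = [204 − √(204² − 4×204×20)]/2 = 22.5 m/s
Supergeostrophic (V > V_g = 20 m/s), as expected around a high.
Converting: 22.5 m/s × 1.944 = 43.7 knots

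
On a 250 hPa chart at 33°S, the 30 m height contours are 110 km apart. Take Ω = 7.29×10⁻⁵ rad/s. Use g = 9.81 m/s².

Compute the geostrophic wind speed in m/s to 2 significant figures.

34 m/s

Coriolis parameter at 33°S:
f = 2Ω sin φ = 2 × 7.29×10⁻⁵ × sin 33° = 7.94×10⁻⁵ s⁻¹
Height gradient: |∂Z/∂n| = 30 m / 110000 m = 2.73×10⁻⁴
On a pressure surface, geostrophic balance gives V_g = (g/f)|∂Z/∂n|:
V_g = 9.81 × 2.73×10⁻⁴ / 7.94×10⁻⁵ = 33.7 m/s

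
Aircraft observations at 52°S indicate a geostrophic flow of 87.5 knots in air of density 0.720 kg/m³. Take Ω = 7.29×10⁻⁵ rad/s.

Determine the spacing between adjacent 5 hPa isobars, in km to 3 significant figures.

134 km

Coriolis parameter at 52°S:
f = 2Ω sin φ = 2 × 7.29×10⁻⁵ × sin 52° = 1.15×10⁻⁴ s⁻¹
Wind speed in SI: 87.5 knots = 45.0 m/s
Geostrophic balance rearranged: |∂P/∂n| = f ρ V_g
|∂P/∂n| = 1.15×10⁻⁴ × 0.720 × 45.0 = 3.72×10⁻³ Pa/m
Isobar spacing: Δn = ΔP/|∂P/∂n| = 500 Pa / 3.72×10⁻³ Pa/m = 134277 m ≈ 134 km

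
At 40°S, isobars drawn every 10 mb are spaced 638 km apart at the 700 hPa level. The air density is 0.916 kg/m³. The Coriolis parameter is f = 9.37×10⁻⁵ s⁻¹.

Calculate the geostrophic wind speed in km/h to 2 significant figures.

66 km/h

Pressure gradient: |∂P/∂n| = 1000 Pa / 638000 m = 1.57×10⁻³ Pa/m
Geostrophic balance (pressure-gradient force = Coriolis force):
V_g = (1/(fρ)) |∂P/∂n| = 1.57×10⁻³ / (9.37×10⁻⁵ × 0.916) = 18.3 m/s
Converting: 18.3 m/s × 3.6 = 66 km/h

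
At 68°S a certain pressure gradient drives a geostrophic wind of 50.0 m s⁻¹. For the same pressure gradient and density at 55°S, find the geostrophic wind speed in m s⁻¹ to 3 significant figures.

With the same pressure gradient and density, V_g ∝ 1/f ∝ 1/sin φ.
V₂ = V₁ · sin φ₁ / sin φ₂ = 50.0 × sin 68° / sin 55°
V₂ = 50.0 × 0.9272/0.8192 = 56.6 m s⁻¹

56.6 m s⁻¹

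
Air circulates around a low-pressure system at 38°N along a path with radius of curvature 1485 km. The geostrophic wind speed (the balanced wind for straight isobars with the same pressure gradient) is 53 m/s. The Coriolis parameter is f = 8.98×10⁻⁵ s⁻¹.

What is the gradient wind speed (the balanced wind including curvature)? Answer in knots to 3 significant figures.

Around a low, centrifugal force acts outward with Coriolis, so pressure-gradient force balances both:
(1/ρ)|∂P/∂n| = fV + V²/R  →  V² + fR·V − fR·V_g = 0
With fR = 8.98×10⁻⁵ × 1485×10³ m = 133 m/s:
V = [−fR + √((fR)² + 4 fR V_g)]/2 = [−133 + √(133² + 4×133×53)]/2 = 40.6 m/s
Subgeostrophic (V < V_g = 53 m/s), as expected around a low.
Converting: 40.6 m/s × 1.944 = 79.0 knots

79.0 knots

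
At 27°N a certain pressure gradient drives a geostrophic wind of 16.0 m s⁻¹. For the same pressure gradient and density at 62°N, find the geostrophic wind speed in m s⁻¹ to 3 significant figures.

With the same pressure gradient and density, V_g ∝ 1/f ∝ 1/sin φ.
V₂ = V₁ · sin φ₁ / sin φ₂ = 16.0 × sin 27° / sin 62°
V₂ = 16.0 × 0.4540/0.8829 = 8.23 m s⁻¹

8.23 m s⁻¹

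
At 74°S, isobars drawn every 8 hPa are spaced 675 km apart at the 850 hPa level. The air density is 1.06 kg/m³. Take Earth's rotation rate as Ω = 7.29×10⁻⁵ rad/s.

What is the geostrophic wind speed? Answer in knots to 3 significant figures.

Coriolis parameter at 74°S:
f = 2Ω sin φ = 2 × 7.29×10⁻⁵ × sin 74° = 1.40×10⁻⁴ s⁻¹
Pressure gradient: |∂P/∂n| = 800 Pa / 675000 m = 1.19×10⁻³ Pa/m
Geostrophic balance (pressure-gradient force = Coriolis force):
V_g = (1/(fρ)) |∂P/∂n| = 1.19×10⁻³ / (1.40×10⁻⁴ × 1.06) = 7.98 m/s
Converting: 7.98 m/s × 1.944 = 15.5 knots

15.5 knots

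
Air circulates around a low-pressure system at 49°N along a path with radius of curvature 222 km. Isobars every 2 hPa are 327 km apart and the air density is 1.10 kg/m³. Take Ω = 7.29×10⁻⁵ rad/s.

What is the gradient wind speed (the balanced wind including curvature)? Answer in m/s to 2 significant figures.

4.3 m/s

Coriolis parameter at 49°N:
f = 2Ω sin φ = 2 × 7.29×10⁻⁵ × sin 49° = 1.10×10⁻⁴ s⁻¹
Pressure gradient: |∂P/∂n| = 200 Pa / 327000 m = 6.12×10⁻⁴ Pa/m
Geostrophic speed: V_g = |∂P/∂n|/(fρ) = 6.12×10⁻⁴/(1.10×10⁻⁴ × 1.10) = 5.05 m/s
Around a low, centrifugal force acts outward with Coriolis, so pressure-gradient force balances both:
(1/ρ)|∂P/∂n| = fV + V²/R  →  V² + fR·V − fR·V_g = 0
With fR = 1.10×10⁻⁴ × 222×10³ m = 24.4 m/s:
V = [−fR + √((fR)² + 4 fR V_g)]/2 = [−24.4 + √(24.4² + 4×24.4×5.05)]/2 = 4.3 m/s
Subgeostrophic (V < V_g = 5.05 m/s), as expected around a low.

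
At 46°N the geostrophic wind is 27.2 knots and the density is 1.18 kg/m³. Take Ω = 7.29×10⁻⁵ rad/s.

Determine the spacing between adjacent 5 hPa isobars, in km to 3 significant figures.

289 km

Coriolis parameter at 46°N:
f = 2Ω sin φ = 2 × 7.29×10⁻⁵ × sin 46° = 1.05×10⁻⁴ s⁻¹
Wind speed in SI: 27.2 knots = 14.0 m/s
Geostrophic balance rearranged: |∂P/∂n| = f ρ V_g
|∂P/∂n| = 1.05×10⁻⁴ × 1.18 × 14.0 = 1.73×10⁻³ Pa/m
Isobar spacing: Δn = ΔP/|∂P/∂n| = 500 Pa / 1.73×10⁻³ Pa/m = 288728 m ≈ 289 km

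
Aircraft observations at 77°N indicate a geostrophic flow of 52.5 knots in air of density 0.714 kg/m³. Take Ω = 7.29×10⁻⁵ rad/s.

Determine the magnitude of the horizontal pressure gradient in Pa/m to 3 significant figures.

2.74×10⁻³ Pa/m

Coriolis parameter at 77°N:
f = 2Ω sin φ = 2 × 7.29×10⁻⁵ × sin 77° = 1.42×10⁻⁴ s⁻¹
Wind speed in SI: 52.5 knots = 27.0 m/s
Geostrophic balance rearranged: |∂P/∂n| = f ρ V_g
|∂P/∂n| = 1.42×10⁻⁴ × 0.714 × 27.0 = 2.74×10⁻³ Pa/m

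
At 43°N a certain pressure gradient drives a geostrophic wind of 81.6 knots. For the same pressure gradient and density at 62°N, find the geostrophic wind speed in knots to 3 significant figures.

With the same pressure gradient and density, V_g ∝ 1/f ∝ 1/sin φ.
V₂ = V₁ · sin φ₁ / sin φ₂ = 81.6 × sin 43° / sin 62°
V₂ = 81.6 × 0.6820/0.8829 = 63.0 knots

63.0 knots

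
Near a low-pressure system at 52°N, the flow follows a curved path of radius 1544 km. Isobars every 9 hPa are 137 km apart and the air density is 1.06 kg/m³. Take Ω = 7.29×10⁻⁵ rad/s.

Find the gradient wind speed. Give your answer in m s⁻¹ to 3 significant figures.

Coriolis parameter at 52°N:
f = 2Ω sin φ = 2 × 7.29×10⁻⁵ × sin 52° = 1.15×10⁻⁴ s⁻¹
Pressure gradient: |∂P/∂n| = 900 Pa / 137000 m = 6.57×10⁻³ Pa/m
Geostrophic speed: V_g = |∂P/∂n|/(fρ) = 6.57×10⁻³/(1.15×10⁻⁴ × 1.06) = 53.9 m/s
Around a low, centrifugal force acts outward with Coriolis, so pressure-gradient force balances both:
(1/ρ)|∂P/∂n| = fV + V²/R  →  V² + fR·V − fR·V_g = 0
With fR = 1.15×10⁻⁴ × 1544×10³ m = 177 m/s:
V = [−fR + √((fR)² + 4 fR V_g)]/2 = [−177 + √(177² + 4×177×53.9)]/2 = 43.3 m/s
Subgeostrophic (V < V_g = 53.9 m/s), as expected around a low.

43.3 m s⁻¹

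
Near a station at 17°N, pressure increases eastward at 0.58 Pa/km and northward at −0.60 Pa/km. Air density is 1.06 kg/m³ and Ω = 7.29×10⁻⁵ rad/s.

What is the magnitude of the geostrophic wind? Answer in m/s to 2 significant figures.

Coriolis parameter at 17°N:
f = 2Ω sin φ = 2 × 7.29×10⁻⁵ × sin 17° = 4.26×10⁻⁵ s⁻¹
Component geostrophic relations (x east, y north):
u_g = −(1/(fρ)) ∂P/∂y,  v_g = (1/(fρ)) ∂P/∂x
u_g = −(−0.60×10⁻³)/(4.26×10⁻⁵ × 1.06) = 13.3 m/s;  v_g = (0.58×10⁻³)/(4.26×10⁻⁵ × 1.06) = 12.8 m/s
|V_g| = √(u_g² + v_g²) = 18.5 m/s

18 m/s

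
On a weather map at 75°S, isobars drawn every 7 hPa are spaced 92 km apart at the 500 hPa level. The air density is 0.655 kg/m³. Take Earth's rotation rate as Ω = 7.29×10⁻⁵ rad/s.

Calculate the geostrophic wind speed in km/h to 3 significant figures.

297 km/h

Coriolis parameter at 75°S:
f = 2Ω sin φ = 2 × 7.29×10⁻⁵ × sin 75° = 1.41×10⁻⁴ s⁻¹
Pressure gradient: |∂P/∂n| = 700 Pa / 92000 m = 7.61×10⁻³ Pa/m
Geostrophic balance (pressure-gradient force = Coriolis force):
V_g = (1/(fρ)) |∂P/∂n| = 7.61×10⁻³ / (1.41×10⁻⁴ × 0.655) = 82.5 m/s
Converting: 82.5 m/s × 3.6 = 297 km/h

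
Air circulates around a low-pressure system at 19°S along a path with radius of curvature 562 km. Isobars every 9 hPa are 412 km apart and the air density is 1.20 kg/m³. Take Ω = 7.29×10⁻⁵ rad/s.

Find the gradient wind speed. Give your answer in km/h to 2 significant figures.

Coriolis parameter at 19°S:
f = 2Ω sin φ = 2 × 7.29×10⁻⁵ × sin 19° = 4.75×10⁻⁵ s⁻¹
Pressure gradient: |∂P/∂n| = 900 Pa / 412000 m = 2.18×10⁻³ Pa/m
Geostrophic speed: V_g = |∂P/∂n|/(fρ) = 2.18×10⁻³/(4.75×10⁻⁵ × 1.20) = 38.3 m/s
Around a low, centrifugal force acts outward with Coriolis, so pressure-gradient force balances both:
(1/ρ)|∂P/∂n| = fV + V²/R  →  V² + fR·V − fR·V_g = 0
With fR = 4.75×10⁻⁵ × 562×10³ m = 26.7 m/s:
V = [−fR + √((fR)² + 4 fR V_g)]/2 = [−26.7 + √(26.7² + 4×26.7×38.3)]/2 = 21.3 m/s
Subgeostrophic (V < V_g = 38.3 m/s), as expected around a low.
Converting: 21.3 m/s × 3.6 = 77 km/h

77 km/h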